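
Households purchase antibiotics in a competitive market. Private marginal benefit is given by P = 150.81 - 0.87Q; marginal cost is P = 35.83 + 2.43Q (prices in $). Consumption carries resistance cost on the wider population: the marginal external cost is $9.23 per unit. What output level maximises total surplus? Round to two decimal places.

Social marginal benefit = demand − MEC = 141.58 - 0.87Q.
Set SMB = MC: 141.58 - 0.87Q = 35.83 + 2.43Q → Q* = 32.0455.

Q* = 32.05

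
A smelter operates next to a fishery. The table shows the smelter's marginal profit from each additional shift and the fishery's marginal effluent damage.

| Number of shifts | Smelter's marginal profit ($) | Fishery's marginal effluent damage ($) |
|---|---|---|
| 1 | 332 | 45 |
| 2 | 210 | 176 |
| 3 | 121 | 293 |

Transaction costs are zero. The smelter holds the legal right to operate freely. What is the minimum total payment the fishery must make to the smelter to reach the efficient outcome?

Left alone the smelter would choose level 3 (marginal profit stays positive).
Efficient level: k* = 2 (marginal profit ≥ marginal effluent damage through 2).
The fishery must at least cover the smelter's forgone profit from cutting 3→2: 121 = 121.

$121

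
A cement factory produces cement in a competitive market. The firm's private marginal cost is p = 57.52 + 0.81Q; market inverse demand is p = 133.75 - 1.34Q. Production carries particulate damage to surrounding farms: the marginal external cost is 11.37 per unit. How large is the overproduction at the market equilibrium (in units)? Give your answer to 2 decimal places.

5.29 units

Market equilibrium (private): 57.52 + 0.81Q = 133.75 - 1.34Q → Q_m = 35.4558.
Social marginal cost = private MC + MEC = 68.89 + 0.81Q.
Set SMC = demand: 68.89 + 0.81Q = 133.75 - 1.34Q → Q* = 30.1674.
Gap = |35.4558 − 30.1674| = 5.2884.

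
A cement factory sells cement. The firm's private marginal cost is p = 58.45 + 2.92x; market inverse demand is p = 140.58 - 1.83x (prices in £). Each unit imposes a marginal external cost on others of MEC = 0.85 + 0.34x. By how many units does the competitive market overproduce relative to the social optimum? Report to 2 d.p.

Market equilibrium (private): 58.45 + 2.92x = 140.58 - 1.83x → x_m = 17.2905.
Social marginal cost = private MC + MEC = 59.30 + 3.26x.
Set SMC = demand: 59.30 + 3.26x = 140.58 - 1.83x → x* = 15.9686.
Gap = |17.2905 − 15.9686| = 1.3219.

1.32 units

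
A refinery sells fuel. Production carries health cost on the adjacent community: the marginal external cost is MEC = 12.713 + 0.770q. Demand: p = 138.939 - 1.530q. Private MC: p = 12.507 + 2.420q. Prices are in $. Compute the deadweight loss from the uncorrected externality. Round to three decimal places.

Market equilibrium (private): 12.507 + 2.420q = 138.939 - 1.530q → q_m = 32.0081.
Social marginal cost = private MC + MEC = 25.220 + 3.190q.
Set SMC = demand: 25.220 + 3.190q = 138.939 - 1.530q → q* = 24.0930.
The welfare-loss triangle has base |q_m − q*| and height MEC(q_m) (the vertical gap between SMC and demand is zero at q* and MEC at q_m).
DWL = ½ × 7.9151 × 37.3592 = 147.8509.

DWL = $147.851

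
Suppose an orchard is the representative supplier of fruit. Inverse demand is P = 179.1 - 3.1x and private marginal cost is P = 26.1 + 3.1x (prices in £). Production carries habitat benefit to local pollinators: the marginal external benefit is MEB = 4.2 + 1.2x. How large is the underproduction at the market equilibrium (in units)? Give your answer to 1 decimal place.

6.8 units

Market equilibrium (private): 26.1 + 3.1x = 179.1 - 3.1x → x_m = 24.6774.
Social marginal cost = private MC − MEB = 21.9 + 1.9x.
Set SMC = demand: 21.9 + 1.9x = 179.1 - 3.1x → x* = 31.4400.
Gap = |24.6774 − 31.4400| = 6.7626.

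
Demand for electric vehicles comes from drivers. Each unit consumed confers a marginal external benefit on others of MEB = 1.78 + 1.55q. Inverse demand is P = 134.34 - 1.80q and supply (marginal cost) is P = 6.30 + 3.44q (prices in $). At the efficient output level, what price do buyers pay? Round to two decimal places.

P = $71.01

Social marginal benefit = demand + MEB = 136.12 - 0.25q.
Set SMB = MC: 136.12 - 0.25q = 6.30 + 3.44q → q* = 35.1816.
Consumer price on the demand curve at q*: 134.34 − 1.80×35.1816 = 71.0131.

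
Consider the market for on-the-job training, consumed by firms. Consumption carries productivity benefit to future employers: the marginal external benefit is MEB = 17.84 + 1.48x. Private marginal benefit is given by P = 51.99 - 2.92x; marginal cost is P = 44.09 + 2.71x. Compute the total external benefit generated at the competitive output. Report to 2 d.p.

26.49

Market equilibrium (private): 44.09 + 2.71x = 51.99 - 2.92x → x_m = 1.4032.
Total external benefit = ∫₀^{x_m} (17.84 + 1.48x) dx = 17.84×1.4032 + ½×1.48×1.4032² = 26.4901.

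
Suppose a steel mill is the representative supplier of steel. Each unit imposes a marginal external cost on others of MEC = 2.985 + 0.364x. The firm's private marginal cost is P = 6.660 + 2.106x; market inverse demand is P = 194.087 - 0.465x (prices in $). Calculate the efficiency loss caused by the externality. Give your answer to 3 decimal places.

Market equilibrium (private): 6.660 + 2.106x = 194.087 - 0.465x → x_m = 72.9004.
Social marginal cost = private MC + MEC = 9.645 + 2.470x.
Set SMC = demand: 9.645 + 2.470x = 194.087 - 0.465x → x* = 62.8422.
The loss is the area between SMC and demand from x* to x_m; with linear curves that's a triangle of height MEC(x_m).
DWL = ½ × 10.0582 × 29.5208 = 148.4631.

DWL = $148.463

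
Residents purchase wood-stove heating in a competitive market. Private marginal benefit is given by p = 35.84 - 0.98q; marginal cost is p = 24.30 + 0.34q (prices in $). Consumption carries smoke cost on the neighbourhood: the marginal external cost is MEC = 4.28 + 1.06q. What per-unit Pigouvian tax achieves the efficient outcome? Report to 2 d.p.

Social marginal benefit = demand − MEC = 31.56 - 2.04q.
Set SMB = MC: 31.56 - 2.04q = 24.30 + 0.34q → q* = 3.0504.
The Pigouvian tax equals MEC at q*: 4.28 + 1.06×3.0504 = 7.5134.

tax = $7.51 per unit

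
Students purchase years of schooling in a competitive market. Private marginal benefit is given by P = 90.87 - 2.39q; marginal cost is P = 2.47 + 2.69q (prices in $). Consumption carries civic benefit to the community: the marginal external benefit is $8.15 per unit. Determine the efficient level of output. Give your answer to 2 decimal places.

Social marginal benefit = demand + MEB = 99.02 - 2.39q.
Set SMB = MC: 99.02 - 2.39q = 2.47 + 2.69q → q* = 19.0059.

q* = 19.01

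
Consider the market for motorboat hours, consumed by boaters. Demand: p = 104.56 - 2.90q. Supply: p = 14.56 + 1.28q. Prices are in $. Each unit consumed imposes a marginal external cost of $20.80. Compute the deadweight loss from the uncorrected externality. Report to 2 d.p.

DWL = $51.75

Market equilibrium (private): 14.56 + 1.28q = 104.56 - 2.90q → q_m = 21.5311.
Social marginal benefit = demand − MEC = 83.76 - 2.90q.
Set SMB = MC: 83.76 - 2.90q = 14.56 + 1.28q → q* = 16.5550.
The welfare-loss triangle has base |q_m − q*| and height MEC(q_m) (the vertical gap between SMB and MC is zero at q* and MEC at q_m).
DWL = ½ × 4.9761 × 20.8000 = 51.7514.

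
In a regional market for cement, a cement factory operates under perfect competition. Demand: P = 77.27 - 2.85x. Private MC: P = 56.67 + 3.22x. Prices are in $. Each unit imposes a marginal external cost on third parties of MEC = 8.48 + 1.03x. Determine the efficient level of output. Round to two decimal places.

x* = 1.71

Social marginal cost = private MC + MEC = 65.15 + 4.25x.
Set SMC = demand: 65.15 + 4.25x = 77.27 - 2.85x → x* = 1.7070.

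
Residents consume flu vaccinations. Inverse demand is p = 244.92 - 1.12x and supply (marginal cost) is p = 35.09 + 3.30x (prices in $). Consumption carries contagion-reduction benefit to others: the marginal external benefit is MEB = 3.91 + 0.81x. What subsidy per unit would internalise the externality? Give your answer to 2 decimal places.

Social marginal benefit = demand + MEB = 248.83 - 0.31x.
Set SMB = MC: 248.83 - 0.31x = 35.09 + 3.30x → x* = 59.2078.
The Pigouvian subsidy equals MEB at x*: 3.91 + 0.81×59.2078 = 51.8683.

subsidy = $51.87 per unit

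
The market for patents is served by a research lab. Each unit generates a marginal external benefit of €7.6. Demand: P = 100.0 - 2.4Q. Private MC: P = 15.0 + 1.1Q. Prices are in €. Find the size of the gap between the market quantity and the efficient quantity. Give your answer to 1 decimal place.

Market equilibrium (private): 15.0 + 1.1Q = 100.0 - 2.4Q → Q_m = 24.2857.
Social marginal cost = private MC − MEB = 7.4 + 1.1Q.
Set SMC = demand: 7.4 + 1.1Q = 100.0 - 2.4Q → Q* = 26.4571.
Gap = |24.2857 − 26.4571| = 2.1714.

2.2 units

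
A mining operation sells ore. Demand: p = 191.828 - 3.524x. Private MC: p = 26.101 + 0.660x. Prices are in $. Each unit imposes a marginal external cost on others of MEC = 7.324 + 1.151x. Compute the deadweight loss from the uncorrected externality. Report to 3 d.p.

Market equilibrium (private): 26.101 + 0.660x = 191.828 - 3.524x → x_m = 39.6097.
Social marginal cost = private MC + MEC = 33.425 + 1.811x.
Set SMC = demand: 33.425 + 1.811x = 191.828 - 3.524x → x* = 29.6913.
Height of the DWL triangle at x_m is SMC(x_m) − demand(x_m) = MEC(x_m) = 52.9148.
DWL = ½ × 9.9184 × 52.9148 = 262.4151.

DWL = $262.415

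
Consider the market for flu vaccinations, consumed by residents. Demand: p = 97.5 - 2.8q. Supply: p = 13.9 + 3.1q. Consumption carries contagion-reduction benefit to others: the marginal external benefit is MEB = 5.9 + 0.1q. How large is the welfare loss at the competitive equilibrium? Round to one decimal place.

Market equilibrium (private): 13.9 + 3.1q = 97.5 - 2.8q → q_m = 14.1695.
Social marginal benefit = demand + MEB = 103.4 - 2.7q.
Set SMB = MC: 103.4 - 2.7q = 13.9 + 3.1q → q* = 15.4310.
The welfare-loss triangle has base |q_m − q*| and height MEB(q_m) (the vertical gap between SMB and MC is zero at q* and MEB at q_m).
DWL = ½ × 1.2615 × 7.3169 = 4.6151.

DWL = 4.6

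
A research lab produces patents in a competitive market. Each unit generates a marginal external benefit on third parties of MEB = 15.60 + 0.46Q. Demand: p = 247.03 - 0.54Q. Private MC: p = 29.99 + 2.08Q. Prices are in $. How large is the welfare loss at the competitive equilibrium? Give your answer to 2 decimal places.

DWL = $667.68

Market equilibrium (private): 29.99 + 2.08Q = 247.03 - 0.54Q → Q_m = 82.8397.
Social marginal cost = private MC − MEB = 14.39 + 1.62Q.
Set SMC = demand: 14.39 + 1.62Q = 247.03 - 0.54Q → Q* = 107.7037.
Between Q* and Q_m the wedge demand − SMC runs linearly from 0 to MEB(Q_m), so the loss is a triangle.
DWL = ½ × 24.8640 × 53.7063 = 667.6767.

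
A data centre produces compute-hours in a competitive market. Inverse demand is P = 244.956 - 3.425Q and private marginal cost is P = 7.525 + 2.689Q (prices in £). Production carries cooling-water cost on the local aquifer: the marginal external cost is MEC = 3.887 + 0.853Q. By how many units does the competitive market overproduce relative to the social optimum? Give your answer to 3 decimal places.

5.313 units

Market equilibrium (private): 7.525 + 2.689Q = 244.956 - 3.425Q → Q_m = 38.8340.
Social marginal cost = private MC + MEC = 11.412 + 3.542Q.
Set SMC = demand: 11.412 + 3.542Q = 244.956 - 3.425Q → Q* = 33.5215.
Gap = |38.8340 − 33.5215| = 5.3125.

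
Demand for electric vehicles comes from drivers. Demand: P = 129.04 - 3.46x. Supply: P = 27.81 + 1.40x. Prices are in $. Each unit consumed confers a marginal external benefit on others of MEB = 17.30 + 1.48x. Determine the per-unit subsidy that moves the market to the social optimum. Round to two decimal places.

Social marginal benefit = demand + MEB = 146.34 - 1.98x.
Set SMB = MC: 146.34 - 1.98x = 27.81 + 1.40x → x* = 35.0680.
The Pigouvian subsidy equals MEB at x*: 17.30 + 1.48×35.0680 = 69.2006.

subsidy = $69.20 per unit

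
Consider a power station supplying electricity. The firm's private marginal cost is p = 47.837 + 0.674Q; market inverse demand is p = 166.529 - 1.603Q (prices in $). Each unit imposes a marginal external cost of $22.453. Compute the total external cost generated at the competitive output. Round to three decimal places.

$1170.396

Market equilibrium (private): 47.837 + 0.674Q = 166.529 - 1.603Q → Q_m = 52.1265.
Total external cost = MEC × Q_m = 22.453 × 52.1265 = 1170.3963.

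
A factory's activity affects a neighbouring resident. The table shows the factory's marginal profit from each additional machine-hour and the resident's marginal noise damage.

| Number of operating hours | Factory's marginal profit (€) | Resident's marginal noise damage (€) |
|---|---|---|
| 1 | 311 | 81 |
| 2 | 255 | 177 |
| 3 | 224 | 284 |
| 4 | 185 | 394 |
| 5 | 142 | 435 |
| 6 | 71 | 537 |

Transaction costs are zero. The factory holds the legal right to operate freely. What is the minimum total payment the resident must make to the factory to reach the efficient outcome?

Left alone the factory would choose level 6 (marginal profit stays positive).
Efficient level: k* = 2 (marginal profit ≥ marginal noise damage through 2).
The resident must at least cover the factory's forgone profit from cutting 6→2: 224 + 185 + 142 + 71 = 622.

€622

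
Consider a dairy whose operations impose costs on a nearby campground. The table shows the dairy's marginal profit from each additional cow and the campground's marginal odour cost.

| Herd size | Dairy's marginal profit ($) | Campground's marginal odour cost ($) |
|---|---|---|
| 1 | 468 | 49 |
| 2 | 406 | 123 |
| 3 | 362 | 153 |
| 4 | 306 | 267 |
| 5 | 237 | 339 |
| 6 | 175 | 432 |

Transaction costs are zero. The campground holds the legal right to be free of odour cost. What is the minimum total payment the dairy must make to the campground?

$592

Efficient level: marginal profit ≥ marginal odour cost through level 4, so k* = 4.
With the campground holding the right, the dairy must at least compensate total damage at k*: 49 + 123 + 153 + 267 = 592.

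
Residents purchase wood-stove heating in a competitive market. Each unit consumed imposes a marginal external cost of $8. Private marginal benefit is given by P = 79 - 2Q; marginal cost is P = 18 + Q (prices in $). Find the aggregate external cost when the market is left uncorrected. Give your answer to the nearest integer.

Market equilibrium (private): 18 + Q = 79 - 2Q → Q_m = 20.3333.
Total external cost = MEC × Q_m = 8 × 20.3333 = 162.6664.

$163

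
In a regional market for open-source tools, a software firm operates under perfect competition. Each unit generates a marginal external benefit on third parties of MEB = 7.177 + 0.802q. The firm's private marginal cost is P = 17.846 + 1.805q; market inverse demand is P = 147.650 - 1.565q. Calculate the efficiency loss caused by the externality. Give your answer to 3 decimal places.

Market equilibrium (private): 17.846 + 1.805q = 147.650 - 1.565q → q_m = 38.5175.
Social marginal cost = private MC − MEB = 10.669 + 1.003q.
Set SMC = demand: 10.669 + 1.003q = 147.650 - 1.565q → q* = 53.3415.
Height of the DWL triangle at q_m is demand(q_m) − SMC(q_m) = MEB(q_m) = 38.0680.
DWL = ½ × 14.8240 × 38.0680 = 282.1600.

DWL = 282.160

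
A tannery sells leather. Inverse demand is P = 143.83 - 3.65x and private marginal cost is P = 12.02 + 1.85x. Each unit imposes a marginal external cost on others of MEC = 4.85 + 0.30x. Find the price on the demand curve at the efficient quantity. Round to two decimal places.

P = 63.93

Social marginal cost = private MC + MEC = 16.87 + 2.15x.
Set SMC = demand: 16.87 + 2.15x = 143.83 - 3.65x → x* = 21.8897.
Consumer price on the demand curve at x*: 143.83 − 3.65×21.8897 = 63.9326.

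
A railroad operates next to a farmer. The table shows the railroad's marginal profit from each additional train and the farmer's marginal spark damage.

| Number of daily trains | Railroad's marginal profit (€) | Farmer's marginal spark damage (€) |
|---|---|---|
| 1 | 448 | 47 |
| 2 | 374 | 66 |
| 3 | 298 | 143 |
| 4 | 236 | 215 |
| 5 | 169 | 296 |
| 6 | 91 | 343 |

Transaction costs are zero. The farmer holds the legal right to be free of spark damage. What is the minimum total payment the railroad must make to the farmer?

€471

Efficient level: marginal profit ≥ marginal spark damage through level 4, so k* = 4.
With the farmer holding the right, the railroad must at least compensate total damage at k*: 47 + 66 + 143 + 215 = 471.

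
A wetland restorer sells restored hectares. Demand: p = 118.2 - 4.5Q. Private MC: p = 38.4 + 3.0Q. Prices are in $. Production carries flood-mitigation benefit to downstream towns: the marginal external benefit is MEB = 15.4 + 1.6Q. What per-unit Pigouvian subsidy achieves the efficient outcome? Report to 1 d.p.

Social marginal cost = private MC − MEB = 23.0 + 1.4Q.
Set SMC = demand: 23.0 + 1.4Q = 118.2 - 4.5Q → Q* = 16.1356.
The Pigouvian subsidy equals MEB at Q*: 15.4 + 1.6×16.1356 = 41.2170.

subsidy = $41.2 per unit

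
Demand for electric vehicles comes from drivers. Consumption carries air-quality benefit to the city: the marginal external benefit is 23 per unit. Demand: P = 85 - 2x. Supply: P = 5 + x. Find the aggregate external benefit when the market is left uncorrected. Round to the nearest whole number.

Market equilibrium (private): 5 + x = 85 - 2x → x_m = 26.6667.
Total external benefit = MEB × x_m = 23 × 26.6667 = 613.3341.

613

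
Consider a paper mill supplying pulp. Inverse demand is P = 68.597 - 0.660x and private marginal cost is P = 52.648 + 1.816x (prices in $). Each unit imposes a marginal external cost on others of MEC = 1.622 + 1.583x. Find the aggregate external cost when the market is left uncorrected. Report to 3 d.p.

$43.289

Market equilibrium (private): 52.648 + 1.816x = 68.597 - 0.660x → x_m = 6.4414.
Total external cost = ∫₀^{x_m} (1.622 + 1.583x) dx = 1.622×6.4414 + ½×1.583×6.4414² = 43.2886.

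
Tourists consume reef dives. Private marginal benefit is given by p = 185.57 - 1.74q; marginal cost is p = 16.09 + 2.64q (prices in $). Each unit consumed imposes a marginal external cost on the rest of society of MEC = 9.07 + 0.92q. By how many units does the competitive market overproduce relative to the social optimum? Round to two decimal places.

8.43 units

Market equilibrium (private): 16.09 + 2.64q = 185.57 - 1.74q → q_m = 38.6941.
Social marginal benefit = demand − MEC = 176.50 - 2.66q.
Set SMB = MC: 176.50 - 2.66q = 16.09 + 2.64q → q* = 30.2660.
Gap = |38.6941 − 30.2660| = 8.4281.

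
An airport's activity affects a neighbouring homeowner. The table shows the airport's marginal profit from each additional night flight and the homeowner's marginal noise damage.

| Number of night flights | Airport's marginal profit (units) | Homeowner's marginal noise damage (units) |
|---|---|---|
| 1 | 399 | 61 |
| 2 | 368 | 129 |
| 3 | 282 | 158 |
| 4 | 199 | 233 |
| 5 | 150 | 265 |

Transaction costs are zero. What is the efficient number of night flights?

3

Bargaining reaches the level where marginal profit last exceeds marginal noise damage.
That holds through level 3 (282 ≥ 158) but not at 4 (199 < 233).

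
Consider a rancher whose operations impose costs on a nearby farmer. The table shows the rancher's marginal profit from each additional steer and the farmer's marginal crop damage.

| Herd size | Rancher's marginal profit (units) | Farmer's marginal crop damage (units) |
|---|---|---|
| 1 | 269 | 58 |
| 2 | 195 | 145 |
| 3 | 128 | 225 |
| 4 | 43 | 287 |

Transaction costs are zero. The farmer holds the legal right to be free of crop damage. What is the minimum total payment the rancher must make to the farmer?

203

Efficient level: marginal profit ≥ marginal crop damage through level 2, so k* = 2.
With the farmer holding the right, the rancher must at least compensate total damage at k*: 58 + 145 = 203.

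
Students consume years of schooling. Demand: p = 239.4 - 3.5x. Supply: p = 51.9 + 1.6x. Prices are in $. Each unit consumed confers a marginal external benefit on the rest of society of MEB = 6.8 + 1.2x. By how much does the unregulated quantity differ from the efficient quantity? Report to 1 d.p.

13.1 units

Market equilibrium (private): 51.9 + 1.6x = 239.4 - 3.5x → x_m = 36.7647.
Social marginal benefit = demand + MEB = 246.2 - 2.3x.
Set SMB = MC: 246.2 - 2.3x = 51.9 + 1.6x → x* = 49.8205.
Gap = |36.7647 − 49.8205| = 13.0558.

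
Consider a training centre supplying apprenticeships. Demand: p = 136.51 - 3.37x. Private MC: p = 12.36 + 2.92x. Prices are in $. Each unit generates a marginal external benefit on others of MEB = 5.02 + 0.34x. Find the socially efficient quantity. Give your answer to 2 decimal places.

x* = 21.71

Social marginal cost = private MC − MEB = 7.34 + 2.58x.
Set SMC = demand: 7.34 + 2.58x = 136.51 - 3.37x → x* = 21.7092.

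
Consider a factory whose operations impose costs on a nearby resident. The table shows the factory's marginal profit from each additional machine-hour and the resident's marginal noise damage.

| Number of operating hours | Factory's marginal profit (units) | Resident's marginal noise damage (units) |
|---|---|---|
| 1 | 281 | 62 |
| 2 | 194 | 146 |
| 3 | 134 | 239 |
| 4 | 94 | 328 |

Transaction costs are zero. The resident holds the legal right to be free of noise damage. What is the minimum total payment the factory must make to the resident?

208

Efficient level: marginal profit ≥ marginal noise damage through level 2, so k* = 2.
With the resident holding the right, the factory must at least compensate total damage at k*: 62 + 146 = 208.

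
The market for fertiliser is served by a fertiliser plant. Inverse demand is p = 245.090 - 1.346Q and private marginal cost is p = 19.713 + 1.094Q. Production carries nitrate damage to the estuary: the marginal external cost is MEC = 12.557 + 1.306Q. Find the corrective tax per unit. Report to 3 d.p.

tax = 86.754 per unit

Social marginal cost = private MC + MEC = 32.270 + 2.400Q.
Set SMC = demand: 32.270 + 2.400Q = 245.090 - 1.346Q → Q* = 56.8126.
The Pigouvian tax equals MEC at Q*: 12.557 + 1.306×56.8126 = 86.7543.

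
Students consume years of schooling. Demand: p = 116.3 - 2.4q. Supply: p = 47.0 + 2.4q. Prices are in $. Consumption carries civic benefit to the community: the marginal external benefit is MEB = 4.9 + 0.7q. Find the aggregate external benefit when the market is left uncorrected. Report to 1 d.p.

$143.7

Market equilibrium (private): 47.0 + 2.4q = 116.3 - 2.4q → q_m = 14.4375.
Total external benefit = ∫₀^{q_m} (4.9 + 0.7q) dq = 4.9×14.4375 + ½×0.7×14.4375² = 143.6982.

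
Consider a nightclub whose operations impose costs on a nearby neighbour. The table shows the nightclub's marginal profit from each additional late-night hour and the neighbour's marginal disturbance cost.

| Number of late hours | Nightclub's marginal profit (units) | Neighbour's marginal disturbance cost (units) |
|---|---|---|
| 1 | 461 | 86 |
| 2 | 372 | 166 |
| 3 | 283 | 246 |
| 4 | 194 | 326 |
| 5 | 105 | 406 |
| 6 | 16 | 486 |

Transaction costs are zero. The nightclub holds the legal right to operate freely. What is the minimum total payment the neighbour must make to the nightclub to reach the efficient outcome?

Left alone the nightclub would choose level 6 (marginal profit stays positive).
Efficient level: k* = 3 (marginal profit ≥ marginal disturbance cost through 3).
The neighbour must at least cover the nightclub's forgone profit from cutting 6→3: 194 + 105 + 16 = 315.

315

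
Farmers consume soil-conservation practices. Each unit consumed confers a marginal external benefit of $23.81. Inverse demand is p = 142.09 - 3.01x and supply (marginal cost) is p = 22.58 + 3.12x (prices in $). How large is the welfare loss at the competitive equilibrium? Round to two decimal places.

DWL = $46.24

Market equilibrium (private): 22.58 + 3.12x = 142.09 - 3.01x → x_m = 19.4959.
Social marginal benefit = demand + MEB = 165.90 - 3.01x.
Set SMB = MC: 165.90 - 3.01x = 22.58 + 3.12x → x* = 23.3801.
The loss is the area between SMB and MC from x* to x_m; with linear curves that's a triangle of height MEB(x_m).
DWL = ½ × 3.8842 × 23.8100 = 46.2414.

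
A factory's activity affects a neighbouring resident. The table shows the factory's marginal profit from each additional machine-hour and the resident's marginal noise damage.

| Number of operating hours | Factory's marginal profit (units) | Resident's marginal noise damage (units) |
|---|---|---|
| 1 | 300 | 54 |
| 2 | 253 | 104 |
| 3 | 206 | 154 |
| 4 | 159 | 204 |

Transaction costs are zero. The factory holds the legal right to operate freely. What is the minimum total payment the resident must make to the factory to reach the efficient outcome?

Left alone the factory would choose level 4 (marginal profit stays positive).
Efficient level: k* = 3 (marginal profit ≥ marginal noise damage through 3).
The resident must at least cover the factory's forgone profit from cutting 4→3: 159 = 159.

159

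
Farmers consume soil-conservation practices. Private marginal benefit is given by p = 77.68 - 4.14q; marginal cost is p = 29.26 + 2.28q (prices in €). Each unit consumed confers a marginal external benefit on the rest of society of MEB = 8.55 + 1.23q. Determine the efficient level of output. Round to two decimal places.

Social marginal benefit = demand + MEB = 86.23 - 2.91q.
Set SMB = MC: 86.23 - 2.91q = 29.26 + 2.28q → q* = 10.9769.

q* = 10.98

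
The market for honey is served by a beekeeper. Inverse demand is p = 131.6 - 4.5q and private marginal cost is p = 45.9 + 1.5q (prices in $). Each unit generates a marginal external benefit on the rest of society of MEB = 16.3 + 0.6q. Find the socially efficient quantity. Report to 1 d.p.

q* = 18.9

Social marginal cost = private MC − MEB = 29.6 + 0.9q.
Set SMC = demand: 29.6 + 0.9q = 131.6 - 4.5q → q* = 18.8889.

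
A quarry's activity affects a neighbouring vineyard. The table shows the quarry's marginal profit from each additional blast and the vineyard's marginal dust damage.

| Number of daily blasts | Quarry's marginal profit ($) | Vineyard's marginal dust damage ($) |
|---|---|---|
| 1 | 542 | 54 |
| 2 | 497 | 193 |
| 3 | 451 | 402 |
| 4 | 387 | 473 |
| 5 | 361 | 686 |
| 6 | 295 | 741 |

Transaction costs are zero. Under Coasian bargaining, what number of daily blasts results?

Bargaining reaches the level where marginal profit last exceeds marginal dust damage.
That holds through level 3 (451 ≥ 402) but not at 4 (387 < 473).

3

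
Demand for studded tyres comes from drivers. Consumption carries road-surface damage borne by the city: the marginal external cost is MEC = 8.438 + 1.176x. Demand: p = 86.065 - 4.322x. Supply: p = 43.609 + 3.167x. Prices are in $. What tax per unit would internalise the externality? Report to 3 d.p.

Social marginal benefit = demand − MEC = 77.627 - 5.498x.
Set SMB = MC: 77.627 - 5.498x = 43.609 + 3.167x → x* = 3.9259.
The Pigouvian tax equals MEC at x*: 8.438 + 1.176×3.9259 = 13.0549.

tax = $13.055 per unit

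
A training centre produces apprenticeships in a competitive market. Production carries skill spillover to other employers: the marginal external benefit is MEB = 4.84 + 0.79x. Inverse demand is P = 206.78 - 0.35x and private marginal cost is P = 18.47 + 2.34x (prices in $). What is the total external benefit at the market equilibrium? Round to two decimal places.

Market equilibrium (private): 18.47 + 2.34x = 206.78 - 0.35x → x_m = 70.0037.
Total external benefit = ∫₀^{x_m} (4.84 + 0.79x) dx = 4.84×70.0037 + ½×0.79×70.0037² = 2274.5225.

$2274.52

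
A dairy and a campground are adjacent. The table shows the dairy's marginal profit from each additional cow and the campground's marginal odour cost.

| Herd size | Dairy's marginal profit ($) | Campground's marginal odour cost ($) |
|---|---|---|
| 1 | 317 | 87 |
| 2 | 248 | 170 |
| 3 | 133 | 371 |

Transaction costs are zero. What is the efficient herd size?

Bargaining reaches the level where marginal profit last exceeds marginal odour cost.
That holds through level 2 (248 ≥ 170) but not at 3 (133 < 371).

2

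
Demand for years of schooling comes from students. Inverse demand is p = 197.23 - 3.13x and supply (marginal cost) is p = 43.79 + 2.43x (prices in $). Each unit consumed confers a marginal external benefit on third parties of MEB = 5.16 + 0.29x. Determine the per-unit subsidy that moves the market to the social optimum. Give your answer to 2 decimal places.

Social marginal benefit = demand + MEB = 202.39 - 2.84x.
Set SMB = MC: 202.39 - 2.84x = 43.79 + 2.43x → x* = 30.0949.
The Pigouvian subsidy equals MEB at x*: 5.16 + 0.29×30.0949 = 13.8875.

subsidy = $13.89 per unit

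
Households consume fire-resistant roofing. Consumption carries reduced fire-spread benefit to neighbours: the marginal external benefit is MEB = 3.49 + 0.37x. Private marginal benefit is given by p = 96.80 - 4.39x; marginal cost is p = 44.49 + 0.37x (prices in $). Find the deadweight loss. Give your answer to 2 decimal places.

DWL = $6.50

Market equilibrium (private): 44.49 + 0.37x = 96.80 - 4.39x → x_m = 10.9895.
Social marginal benefit = demand + MEB = 100.29 - 4.02x.
Set SMB = MC: 100.29 - 4.02x = 44.49 + 0.37x → x* = 12.7107.
Between x* and x_m the wedge SMB − MC runs linearly from 0 to MEB(x_m), so the loss is a triangle.
DWL = ½ × 1.7212 × 7.5561 = 6.5028.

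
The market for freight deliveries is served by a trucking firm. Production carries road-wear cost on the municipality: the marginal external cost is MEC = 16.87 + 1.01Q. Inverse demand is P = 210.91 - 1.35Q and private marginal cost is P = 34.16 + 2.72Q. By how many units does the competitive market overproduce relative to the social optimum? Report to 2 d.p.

11.96 units

Market equilibrium (private): 34.16 + 2.72Q = 210.91 - 1.35Q → Q_m = 43.4275.
Social marginal cost = private MC + MEC = 51.03 + 3.73Q.
Set SMC = demand: 51.03 + 3.73Q = 210.91 - 1.35Q → Q* = 31.4724.
Gap = |43.4275 − 31.4724| = 11.9551.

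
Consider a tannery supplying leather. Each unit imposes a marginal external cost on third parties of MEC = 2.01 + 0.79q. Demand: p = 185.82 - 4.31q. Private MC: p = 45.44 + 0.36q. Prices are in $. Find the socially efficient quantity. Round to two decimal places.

Social marginal cost = private MC + MEC = 47.45 + 1.15q.
Set SMC = demand: 47.45 + 1.15q = 185.82 - 4.31q → q* = 25.3425.

q* = 25.34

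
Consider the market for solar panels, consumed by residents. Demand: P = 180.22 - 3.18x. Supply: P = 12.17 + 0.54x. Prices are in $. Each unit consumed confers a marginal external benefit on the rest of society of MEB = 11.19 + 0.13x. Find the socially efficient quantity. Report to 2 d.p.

Social marginal benefit = demand + MEB = 191.41 - 3.05x.
Set SMB = MC: 191.41 - 3.05x = 12.17 + 0.54x → x* = 49.9276.

x* = 49.93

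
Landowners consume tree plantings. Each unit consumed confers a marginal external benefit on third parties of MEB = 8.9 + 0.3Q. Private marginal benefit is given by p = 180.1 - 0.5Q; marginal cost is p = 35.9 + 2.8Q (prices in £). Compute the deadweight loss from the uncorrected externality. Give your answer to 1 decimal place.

Market equilibrium (private): 35.9 + 2.8Q = 180.1 - 0.5Q → Q_m = 43.6970.
Social marginal benefit = demand + MEB = 189.0 - 0.2Q.
Set SMB = MC: 189.0 - 0.2Q = 35.9 + 2.8Q → Q* = 51.0333.
Height of the DWL triangle at Q_m is SMB(Q_m) − MC(Q_m) = MEB(Q_m) = 22.0091.
DWL = ½ × 7.3363 × 22.0091 = 80.7327.

DWL = £80.7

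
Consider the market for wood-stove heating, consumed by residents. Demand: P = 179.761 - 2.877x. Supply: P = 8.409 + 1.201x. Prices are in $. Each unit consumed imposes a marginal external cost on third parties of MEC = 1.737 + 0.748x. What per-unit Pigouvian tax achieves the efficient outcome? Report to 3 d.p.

tax = $28.026 per unit

Social marginal benefit = demand − MEC = 178.024 - 3.625x.
Set SMB = MC: 178.024 - 3.625x = 8.409 + 1.201x → x* = 35.1461.
The Pigouvian tax equals MEC at x*: 1.737 + 0.748×35.1461 = 28.0263.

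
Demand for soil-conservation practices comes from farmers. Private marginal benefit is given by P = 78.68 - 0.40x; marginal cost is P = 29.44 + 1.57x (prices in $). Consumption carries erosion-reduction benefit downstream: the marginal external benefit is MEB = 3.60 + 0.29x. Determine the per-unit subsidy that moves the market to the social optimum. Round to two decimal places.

Social marginal benefit = demand + MEB = 82.28 - 0.11x.
Set SMB = MC: 82.28 - 0.11x = 29.44 + 1.57x → x* = 31.4524.
The Pigouvian subsidy equals MEB at x*: 3.60 + 0.29×31.4524 = 12.7212.

subsidy = $12.72 per unit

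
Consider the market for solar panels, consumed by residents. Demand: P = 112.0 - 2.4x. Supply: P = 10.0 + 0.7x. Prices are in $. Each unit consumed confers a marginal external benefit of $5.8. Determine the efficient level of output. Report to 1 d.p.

x* = 34.8

Social marginal benefit = demand + MEB = 117.8 - 2.4x.
Set SMB = MC: 117.8 - 2.4x = 10.0 + 0.7x → x* = 34.7742.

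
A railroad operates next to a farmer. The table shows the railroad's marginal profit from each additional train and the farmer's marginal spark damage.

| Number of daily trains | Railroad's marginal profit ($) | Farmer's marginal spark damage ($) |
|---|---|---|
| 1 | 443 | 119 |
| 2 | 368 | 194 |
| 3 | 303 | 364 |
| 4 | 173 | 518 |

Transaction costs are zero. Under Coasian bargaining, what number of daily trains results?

Bargaining reaches the level where marginal profit last exceeds marginal spark damage.
That holds through level 2 (368 ≥ 194) but not at 3 (303 < 364).

2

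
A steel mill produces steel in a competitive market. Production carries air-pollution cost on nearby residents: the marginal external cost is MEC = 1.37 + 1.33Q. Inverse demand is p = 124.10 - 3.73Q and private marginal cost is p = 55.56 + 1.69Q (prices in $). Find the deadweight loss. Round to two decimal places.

Market equilibrium (private): 55.56 + 1.69Q = 124.10 - 3.73Q → Q_m = 12.6458.
Social marginal cost = private MC + MEC = 56.93 + 3.02Q.
Set SMC = demand: 56.93 + 3.02Q = 124.10 - 3.73Q → Q* = 9.9511.
Between Q* and Q_m the wedge SMC − demand runs linearly from 0 to MEC(Q_m), so the loss is a triangle.
DWL = ½ × 2.6947 × 18.1889 = 24.5068.

DWL = $24.51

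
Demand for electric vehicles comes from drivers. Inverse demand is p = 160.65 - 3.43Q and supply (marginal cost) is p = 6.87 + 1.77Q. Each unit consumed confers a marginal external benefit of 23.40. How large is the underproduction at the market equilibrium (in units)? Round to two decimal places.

4.50 units

Market equilibrium (private): 6.87 + 1.77Q = 160.65 - 3.43Q → Q_m = 29.5731.
Social marginal benefit = demand + MEB = 184.05 - 3.43Q.
Set SMB = MC: 184.05 - 3.43Q = 6.87 + 1.77Q → Q* = 34.0731.
Gap = |29.5731 − 34.0731| = 4.5000.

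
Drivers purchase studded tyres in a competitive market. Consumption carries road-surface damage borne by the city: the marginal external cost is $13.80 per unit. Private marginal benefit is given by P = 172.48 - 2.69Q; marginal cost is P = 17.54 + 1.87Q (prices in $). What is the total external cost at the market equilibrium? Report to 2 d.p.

Market equilibrium (private): 17.54 + 1.87Q = 172.48 - 2.69Q → Q_m = 33.9781.
Total external cost = MEC × Q_m = 13.80 × 33.9781 = 468.8978.

$468.90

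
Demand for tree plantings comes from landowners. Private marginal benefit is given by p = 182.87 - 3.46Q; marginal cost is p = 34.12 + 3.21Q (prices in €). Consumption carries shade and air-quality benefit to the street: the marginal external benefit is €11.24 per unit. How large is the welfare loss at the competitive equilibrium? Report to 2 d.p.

Market equilibrium (private): 34.12 + 3.21Q = 182.87 - 3.46Q → Q_m = 22.3013.
Social marginal benefit = demand + MEB = 194.11 - 3.46Q.
Set SMB = MC: 194.11 - 3.46Q = 34.12 + 3.21Q → Q* = 23.9865.
Between Q* and Q_m the wedge SMB − MC runs linearly from 0 to MEB(Q_m), so the loss is a triangle.
DWL = ½ × 1.6852 × 11.2400 = 9.4708.

DWL = €9.47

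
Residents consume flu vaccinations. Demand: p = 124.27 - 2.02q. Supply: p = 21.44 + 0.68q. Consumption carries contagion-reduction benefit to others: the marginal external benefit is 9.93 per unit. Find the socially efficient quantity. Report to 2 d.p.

Social marginal benefit = demand + MEB = 134.20 - 2.02q.
Set SMB = MC: 134.20 - 2.02q = 21.44 + 0.68q → q* = 41.7630.

q* = 41.76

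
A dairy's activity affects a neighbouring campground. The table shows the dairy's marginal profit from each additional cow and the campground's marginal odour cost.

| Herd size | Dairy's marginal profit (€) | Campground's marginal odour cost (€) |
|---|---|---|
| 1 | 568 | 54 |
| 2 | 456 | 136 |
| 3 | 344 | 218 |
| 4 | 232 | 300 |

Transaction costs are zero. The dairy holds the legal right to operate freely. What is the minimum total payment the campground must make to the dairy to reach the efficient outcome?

Left alone the dairy would choose level 4 (marginal profit stays positive).
Efficient level: k* = 3 (marginal profit ≥ marginal odour cost through 3).
The campground must at least cover the dairy's forgone profit from cutting 4→3: 232 = 232.

€232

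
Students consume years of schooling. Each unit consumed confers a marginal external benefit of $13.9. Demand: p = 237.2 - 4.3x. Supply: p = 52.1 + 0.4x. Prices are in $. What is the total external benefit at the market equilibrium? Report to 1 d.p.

Market equilibrium (private): 52.1 + 0.4x = 237.2 - 4.3x → x_m = 39.3830.
Total external benefit = MEB × x_m = 13.9 × 39.3830 = 547.4237.

$547.4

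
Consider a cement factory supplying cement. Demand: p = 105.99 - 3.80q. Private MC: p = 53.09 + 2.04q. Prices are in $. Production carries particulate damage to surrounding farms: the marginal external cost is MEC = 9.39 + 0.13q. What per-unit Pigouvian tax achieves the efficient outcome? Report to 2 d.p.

tax = $10.34 per unit

Social marginal cost = private MC + MEC = 62.48 + 2.17q.
Set SMC = demand: 62.48 + 2.17q = 105.99 - 3.80q → q* = 7.2881.
The Pigouvian tax equals MEC at q*: 9.39 + 0.13×7.2881 = 10.3375.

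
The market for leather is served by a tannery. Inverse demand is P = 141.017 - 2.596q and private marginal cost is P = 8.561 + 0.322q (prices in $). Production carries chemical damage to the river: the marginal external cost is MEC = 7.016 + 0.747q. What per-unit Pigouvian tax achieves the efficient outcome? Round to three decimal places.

tax = $32.583 per unit

Social marginal cost = private MC + MEC = 15.577 + 1.069q.
Set SMC = demand: 15.577 + 1.069q = 141.017 - 2.596q → q* = 34.2265.
The Pigouvian tax equals MEC at q*: 7.016 + 0.747×34.2265 = 32.5832.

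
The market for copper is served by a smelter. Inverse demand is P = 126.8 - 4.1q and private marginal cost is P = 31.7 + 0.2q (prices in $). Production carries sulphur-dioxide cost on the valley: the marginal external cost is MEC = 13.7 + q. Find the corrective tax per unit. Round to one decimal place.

tax = $29.1 per unit

Social marginal cost = private MC + MEC = 45.4 + 1.2q.
Set SMC = demand: 45.4 + 1.2q = 126.8 - 4.1q → q* = 15.3585.
The Pigouvian tax equals MEC at q*: 13.7 + 1.0×15.3585 = 29.0585.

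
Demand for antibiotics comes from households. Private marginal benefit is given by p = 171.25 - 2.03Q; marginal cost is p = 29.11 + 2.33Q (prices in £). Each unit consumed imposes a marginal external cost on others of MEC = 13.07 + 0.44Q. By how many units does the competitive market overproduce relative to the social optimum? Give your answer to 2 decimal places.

5.71 units

Market equilibrium (private): 29.11 + 2.33Q = 171.25 - 2.03Q → Q_m = 32.6009.
Social marginal benefit = demand − MEC = 158.18 - 2.47Q.
Set SMB = MC: 158.18 - 2.47Q = 29.11 + 2.33Q → Q* = 26.8896.
Gap = |32.6009 − 26.8896| = 5.7113.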